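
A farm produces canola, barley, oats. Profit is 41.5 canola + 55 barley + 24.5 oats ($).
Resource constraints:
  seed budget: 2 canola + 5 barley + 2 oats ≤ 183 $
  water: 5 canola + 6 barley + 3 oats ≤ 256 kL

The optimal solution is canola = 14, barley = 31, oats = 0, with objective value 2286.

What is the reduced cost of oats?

Both seed budget and water are binding at x*.
The binding rows give the dual system: 2·y_seed budget + 5·y_water = 41.5 and 5·y_seed budget + 6·y_water = 55.
→ y_seed budget = 2 and y_water = 7.5.
Reduced cost of oats: c₃ − yᵀa₃ = 24.5 − (2·2 + 7.5·3) = 24.5 − 26.5 = -2.

-2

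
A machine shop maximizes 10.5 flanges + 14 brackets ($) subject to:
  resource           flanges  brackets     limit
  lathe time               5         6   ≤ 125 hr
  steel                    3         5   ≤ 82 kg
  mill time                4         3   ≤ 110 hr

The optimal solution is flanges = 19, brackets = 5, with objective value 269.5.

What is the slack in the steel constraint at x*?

0

steel used = 3·19 + 5·5 = 82; slack = 82 − 82 = 0.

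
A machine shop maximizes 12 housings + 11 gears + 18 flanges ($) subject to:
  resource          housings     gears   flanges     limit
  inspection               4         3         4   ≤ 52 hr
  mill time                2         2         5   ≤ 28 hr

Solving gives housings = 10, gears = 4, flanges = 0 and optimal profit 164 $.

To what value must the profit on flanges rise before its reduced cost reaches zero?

24

Both inspection and mill time are binding at x*.
Dual feasibility on the basic columns requires 4·y_inspection + 2·y_mill time = 12, 3·y_inspection + 2·y_mill time = 11.
This yields shadow prices y_inspection = 1, y_mill time = 4.
flanges enters the basis when its profit ≥ yᵀa₃ = 1·4 + 4·5 = 24.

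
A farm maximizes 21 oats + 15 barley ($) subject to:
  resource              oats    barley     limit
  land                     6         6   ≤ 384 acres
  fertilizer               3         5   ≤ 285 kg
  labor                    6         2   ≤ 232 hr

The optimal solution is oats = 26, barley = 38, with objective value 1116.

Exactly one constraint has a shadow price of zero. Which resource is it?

land: 384/384 (binding)
fertilizer: 268/285 (slack 17)
labor: 232/232 (binding)
By complementary slackness, a constraint with positive slack has shadow price 0 → fertilizer.

fertilizer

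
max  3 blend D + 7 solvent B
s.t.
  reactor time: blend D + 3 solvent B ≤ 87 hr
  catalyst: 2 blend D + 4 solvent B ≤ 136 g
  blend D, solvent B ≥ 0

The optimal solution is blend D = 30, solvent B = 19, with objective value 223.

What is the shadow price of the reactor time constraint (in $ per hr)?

Check each constraint at x*: reactor time 87/87 (tight); catalyst 136/136 (tight).
Dual feasibility on the basic columns requires 1·y_reactor time + 2·y_catalyst = 3, 3·y_reactor time + 4·y_catalyst = 7.
Solving: y_reactor time = 1, y_catalyst = 1.
Shadow price of reactor time = 1.

1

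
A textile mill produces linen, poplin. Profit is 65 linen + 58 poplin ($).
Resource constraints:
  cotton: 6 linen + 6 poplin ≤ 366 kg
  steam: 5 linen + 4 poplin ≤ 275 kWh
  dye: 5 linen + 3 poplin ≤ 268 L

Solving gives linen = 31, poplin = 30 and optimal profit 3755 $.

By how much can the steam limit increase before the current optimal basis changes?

Binding constraints: cotton, steam. The basis is B = [[6,6],[5,4]] with det -6.
Per unit increase in steam, x* moves by d = (1, -1).
The basis stays optimal until dye becomes binding; allowable increase = 11.5 kWh.

11.5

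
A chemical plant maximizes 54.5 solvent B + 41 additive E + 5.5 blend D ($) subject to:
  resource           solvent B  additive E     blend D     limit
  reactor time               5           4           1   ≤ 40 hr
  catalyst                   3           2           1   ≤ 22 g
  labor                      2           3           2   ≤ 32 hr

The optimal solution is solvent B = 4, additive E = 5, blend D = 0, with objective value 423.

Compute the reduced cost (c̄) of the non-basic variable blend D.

At the optimum: reactor time uses 40 of 40 (binding); catalyst uses 22 of 22 (binding); labor uses 23 of 32 (slack = 9).
By complementary slackness, y = 0 for the non-binding constraint.
Dual feasibility on the basic columns requires 5·y_reactor time + 3·y_catalyst = 54.5, 4·y_reactor time + 2·y_catalyst = 41.
This yields shadow prices y_reactor time = 7, y_catalyst = 6.5.
Reduced cost of blend D: c₃ − yᵀa₃ = 5.5 − (7·1 + 6.5·1) = 5.5 − 13.5 = -8.

-8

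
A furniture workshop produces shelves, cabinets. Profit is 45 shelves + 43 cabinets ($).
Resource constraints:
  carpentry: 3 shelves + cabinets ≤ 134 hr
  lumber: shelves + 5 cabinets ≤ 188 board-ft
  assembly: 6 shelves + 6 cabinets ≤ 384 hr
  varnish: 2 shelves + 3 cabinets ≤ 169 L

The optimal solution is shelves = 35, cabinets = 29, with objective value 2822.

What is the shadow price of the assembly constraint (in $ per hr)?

7

Binding: carpentry and assembly. Non-binding: lumber (8 unused), varnish (12 unused).
Since lumber, varnish are not tight, their duals are 0.
Dual feasibility on the basic columns requires 3·y_carpentry + 6·y_assembly = 45, 1·y_carpentry + 6·y_assembly = 43.
This yields shadow prices y_carpentry = 1, y_assembly = 7.
Shadow price of assembly = 7.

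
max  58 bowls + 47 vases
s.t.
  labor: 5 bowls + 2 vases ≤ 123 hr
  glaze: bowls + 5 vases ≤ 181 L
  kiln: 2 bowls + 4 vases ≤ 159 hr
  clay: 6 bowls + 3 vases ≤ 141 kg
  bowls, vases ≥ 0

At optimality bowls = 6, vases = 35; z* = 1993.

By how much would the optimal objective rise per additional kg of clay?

Binding: glaze and clay. Non-binding: labor (23 unused), kiln (7 unused).
Since labor, kiln are not tight, their duals are 0.
The binding rows give the dual system: 1·y_glaze + 6·y_clay = 58 and 5·y_glaze + 3·y_clay = 47.
This yields shadow prices y_glaze = 4, y_clay = 9.
Shadow price of clay = 9.

9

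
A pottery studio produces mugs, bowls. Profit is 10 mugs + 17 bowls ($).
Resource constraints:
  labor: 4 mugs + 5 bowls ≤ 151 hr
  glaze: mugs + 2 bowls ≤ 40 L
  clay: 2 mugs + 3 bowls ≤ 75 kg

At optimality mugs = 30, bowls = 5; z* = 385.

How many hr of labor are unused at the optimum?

labor used = 4·30 + 5·5 = 145; slack = 151 − 145 = 6.

6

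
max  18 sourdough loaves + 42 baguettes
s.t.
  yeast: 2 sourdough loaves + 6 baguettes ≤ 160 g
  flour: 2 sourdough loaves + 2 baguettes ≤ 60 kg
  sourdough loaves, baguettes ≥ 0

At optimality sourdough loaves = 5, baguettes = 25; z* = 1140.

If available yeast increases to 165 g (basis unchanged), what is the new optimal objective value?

1170

Check each constraint at x*: yeast 160/160 (tight); flour 60/60 (tight).
From A_Bᵀ y = c: 2·y_yeast + 2·y_flour = 18; 6·y_yeast + 2·y_flour = 42.
Solving: y_yeast = 6, y_flour = 3.
Δz = y_yeast·Δb = 6 × (5) = 30, so new z* = 1140 + 30 = 1170.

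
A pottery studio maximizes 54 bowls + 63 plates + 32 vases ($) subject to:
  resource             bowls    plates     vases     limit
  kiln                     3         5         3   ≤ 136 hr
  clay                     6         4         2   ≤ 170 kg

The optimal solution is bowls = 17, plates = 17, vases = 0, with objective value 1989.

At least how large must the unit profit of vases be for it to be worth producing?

36

Both kiln and clay are binding at x*.
The binding rows give the dual system: 3·y_kiln + 6·y_clay = 54 and 5·y_kiln + 4·y_clay = 63.
Solving: y_kiln = 9, y_clay = 4.5.
vases enters the basis when its profit ≥ yᵀa₃ = 9·3 + 4.5·2 = 36.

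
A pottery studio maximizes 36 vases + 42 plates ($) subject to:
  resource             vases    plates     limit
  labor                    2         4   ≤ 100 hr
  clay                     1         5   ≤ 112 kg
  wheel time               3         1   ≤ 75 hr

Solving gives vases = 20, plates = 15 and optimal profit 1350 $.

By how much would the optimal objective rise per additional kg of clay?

0

Binding: labor and wheel time. Non-binding: clay (17 unused).
By complementary slackness, y = 0 for the non-binding constraint.
From A_Bᵀ y = c: 2·y_labor + 3·y_wheel time = 36; 4·y_labor + 1·y_wheel time = 42.
Solving: y_labor = 9, y_wheel time = 6.
Shadow price of clay = 0.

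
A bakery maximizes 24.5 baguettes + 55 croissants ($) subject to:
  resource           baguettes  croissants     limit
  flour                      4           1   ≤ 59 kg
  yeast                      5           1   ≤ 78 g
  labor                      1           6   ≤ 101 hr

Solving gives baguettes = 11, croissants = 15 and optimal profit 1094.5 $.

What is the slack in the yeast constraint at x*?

8

yeast used = 5·11 + 1·15 = 70; slack = 78 − 70 = 8.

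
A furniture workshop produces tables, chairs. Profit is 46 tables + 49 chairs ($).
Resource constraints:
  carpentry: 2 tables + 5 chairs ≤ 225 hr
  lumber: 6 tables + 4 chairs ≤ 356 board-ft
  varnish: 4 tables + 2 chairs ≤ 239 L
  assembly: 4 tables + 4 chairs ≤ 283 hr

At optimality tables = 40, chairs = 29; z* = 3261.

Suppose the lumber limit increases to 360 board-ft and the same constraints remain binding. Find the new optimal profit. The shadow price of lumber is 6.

3285

Δb = 4, so new z* = 3261 + (6)·(4) = 3261 + 24 = 3285.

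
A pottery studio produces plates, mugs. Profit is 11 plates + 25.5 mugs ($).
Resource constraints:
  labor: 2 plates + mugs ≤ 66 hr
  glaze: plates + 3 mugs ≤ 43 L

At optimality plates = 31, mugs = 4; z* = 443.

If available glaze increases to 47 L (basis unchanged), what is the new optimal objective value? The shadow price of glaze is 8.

Δb = 4, so new z* = 443 + (8)·(4) = 443 + 32 = 475.

475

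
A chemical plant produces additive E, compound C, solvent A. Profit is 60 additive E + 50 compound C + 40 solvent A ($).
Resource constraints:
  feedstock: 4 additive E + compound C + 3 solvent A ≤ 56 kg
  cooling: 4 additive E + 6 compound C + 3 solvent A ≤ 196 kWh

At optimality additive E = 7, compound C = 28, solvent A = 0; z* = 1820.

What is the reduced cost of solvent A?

At the optimum: feedstock uses 56 of 56 (binding); cooling uses 196 of 196 (binding).
From A_Bᵀ y = c: 4·y_feedstock + 4·y_cooling = 60; 1·y_feedstock + 6·y_cooling = 50.
This yields shadow prices y_feedstock = 8, y_cooling = 7.
Reduced cost of solvent A: c₃ − yᵀa₃ = 40 − (8·3 + 7·3) = 40 − 45 = -5.

-5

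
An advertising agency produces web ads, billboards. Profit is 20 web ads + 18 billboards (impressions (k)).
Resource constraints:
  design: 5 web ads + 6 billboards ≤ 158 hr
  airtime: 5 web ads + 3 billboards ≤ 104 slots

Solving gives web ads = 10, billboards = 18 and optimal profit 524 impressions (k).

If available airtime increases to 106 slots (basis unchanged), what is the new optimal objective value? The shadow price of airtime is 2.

528

Δb = 2, so new z* = 524 + (2)·(2) = 524 + 4 = 528.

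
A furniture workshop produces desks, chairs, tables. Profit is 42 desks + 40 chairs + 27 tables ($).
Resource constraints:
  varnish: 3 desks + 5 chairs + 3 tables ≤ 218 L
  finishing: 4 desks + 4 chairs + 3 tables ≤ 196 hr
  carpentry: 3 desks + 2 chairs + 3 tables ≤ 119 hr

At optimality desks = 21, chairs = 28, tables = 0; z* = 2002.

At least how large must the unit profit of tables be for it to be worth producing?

Binding: finishing and carpentry. Non-binding: varnish (15 unused).
Since varnish is not tight, its dual is 0.
The binding rows give the dual system: 4·y_finishing + 3·y_carpentry = 42 and 4·y_finishing + 2·y_carpentry = 40.
Solving: y_finishing = 9, y_carpentry = 2.
tables enters the basis when its profit ≥ yᵀa₃ = 9·3 + 2·3 = 33.

33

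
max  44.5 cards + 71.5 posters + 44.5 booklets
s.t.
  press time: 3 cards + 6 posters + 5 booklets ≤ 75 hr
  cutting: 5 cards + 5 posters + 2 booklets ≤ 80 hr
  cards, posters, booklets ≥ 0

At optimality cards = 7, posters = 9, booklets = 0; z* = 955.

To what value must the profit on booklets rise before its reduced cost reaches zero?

52

Both press time and cutting are binding at x*.
From A_Bᵀ y = c: 3·y_press time + 5·y_cutting = 44.5; 6·y_press time + 5·y_cutting = 71.5.
Solving: y_press time = 9, y_cutting = 3.5.
booklets enters the basis when its profit ≥ yᵀa₃ = 9·5 + 3.5·2 = 52.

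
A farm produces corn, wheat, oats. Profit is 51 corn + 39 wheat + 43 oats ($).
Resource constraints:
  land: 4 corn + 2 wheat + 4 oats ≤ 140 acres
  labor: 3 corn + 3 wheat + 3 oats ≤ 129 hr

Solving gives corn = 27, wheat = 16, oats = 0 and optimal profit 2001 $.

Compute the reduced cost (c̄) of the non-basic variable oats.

Both land and labor are binding at x*.
From A_Bᵀ y = c: 4·y_land + 3·y_labor = 51; 2·y_land + 3·y_labor = 39.
Solving: y_land = 6, y_labor = 9.
Reduced cost of oats: c₃ − yᵀa₃ = 43 − (6·4 + 9·3) = 43 − 51 = -8.

-8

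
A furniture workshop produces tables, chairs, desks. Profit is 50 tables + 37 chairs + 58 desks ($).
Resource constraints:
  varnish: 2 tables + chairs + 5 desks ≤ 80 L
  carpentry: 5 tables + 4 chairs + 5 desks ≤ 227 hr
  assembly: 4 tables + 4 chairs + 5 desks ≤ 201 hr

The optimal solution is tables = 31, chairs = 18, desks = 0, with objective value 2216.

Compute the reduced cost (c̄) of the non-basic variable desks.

At the optimum: varnish uses 80 of 80 (binding); carpentry uses 227 of 227 (binding); assembly uses 196 of 201 (slack = 5).
Slack constraints have shadow price 0 (complementary slackness).
Dual feasibility on the basic columns requires 2·y_varnish + 5·y_carpentry = 50, 1·y_varnish + 4·y_carpentry = 37.
This yields shadow prices y_varnish = 5, y_carpentry = 8.
Reduced cost of desks: c₃ − yᵀa₃ = 58 − (5·5 + 8·5) = 58 − 65 = -7.

-7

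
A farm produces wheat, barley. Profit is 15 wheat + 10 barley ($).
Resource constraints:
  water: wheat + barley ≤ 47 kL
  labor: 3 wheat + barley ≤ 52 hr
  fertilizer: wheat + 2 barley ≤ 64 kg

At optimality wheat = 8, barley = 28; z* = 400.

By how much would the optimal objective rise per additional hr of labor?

4

At the optimum: water uses 36 of 47 (slack = 11); labor uses 52 of 52 (binding); fertilizer uses 64 of 64 (binding).
Since water is not tight, its dual is 0.
Dual feasibility on the basic columns requires 3·y_labor + 1·y_fertilizer = 15, 1·y_labor + 2·y_fertilizer = 10.
This yields shadow prices y_labor = 4, y_fertilizer = 3.
Shadow price of labor = 4.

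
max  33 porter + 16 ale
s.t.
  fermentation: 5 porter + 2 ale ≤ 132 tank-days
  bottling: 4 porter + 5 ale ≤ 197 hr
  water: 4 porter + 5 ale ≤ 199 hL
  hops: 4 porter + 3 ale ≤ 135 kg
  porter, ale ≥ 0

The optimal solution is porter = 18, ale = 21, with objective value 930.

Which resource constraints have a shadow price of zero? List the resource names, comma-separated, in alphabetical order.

fermentation: 132/132 (binding)
bottling: 177/197 (slack 20)
water: 177/199 (slack 22)
hops: 135/135 (binding)
By complementary slackness, a constraint with positive slack has shadow price 0 → bottling, water.

bottling, water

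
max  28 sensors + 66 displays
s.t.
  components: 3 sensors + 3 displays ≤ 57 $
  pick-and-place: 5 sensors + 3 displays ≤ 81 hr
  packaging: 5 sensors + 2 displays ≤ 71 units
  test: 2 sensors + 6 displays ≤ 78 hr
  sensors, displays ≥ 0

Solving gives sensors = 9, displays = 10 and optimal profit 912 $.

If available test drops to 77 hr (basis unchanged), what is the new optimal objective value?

Binding: components and test. Non-binding: pick-and-place (6 unused), packaging (6 unused).
By complementary slackness, y = 0 for the non-binding constraints.
The binding rows give the dual system: 3·y_components + 2·y_test = 28 and 3·y_components + 6·y_test = 66.
This yields shadow prices y_components = 3, y_test = 9.5.
Δz = y_test·Δb = 9.5 × (-1) = -9.5, so new z* = 912 − 9.5 = 902.5.

902.5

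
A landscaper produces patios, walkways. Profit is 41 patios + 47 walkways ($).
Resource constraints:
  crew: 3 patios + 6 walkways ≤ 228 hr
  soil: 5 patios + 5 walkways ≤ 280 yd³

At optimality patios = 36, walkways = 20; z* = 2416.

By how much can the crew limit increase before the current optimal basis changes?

Binding constraints: crew, soil. The basis is B = [[3,6],[5,5]] with det -15.
Per unit increase in crew, x* moves by d = (-0.3333, 0.3333).
The basis stays optimal until patios reaches 0; allowable increase = 108 hr.

108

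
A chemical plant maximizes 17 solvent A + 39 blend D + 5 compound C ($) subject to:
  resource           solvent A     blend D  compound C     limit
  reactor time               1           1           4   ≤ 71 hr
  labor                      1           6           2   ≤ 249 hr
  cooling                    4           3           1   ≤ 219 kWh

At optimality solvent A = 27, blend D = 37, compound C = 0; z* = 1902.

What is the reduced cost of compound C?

At the optimum: reactor time uses 64 of 71 (slack = 7); labor uses 249 of 249 (binding); cooling uses 219 of 219 (binding).
By complementary slackness, y = 0 for the non-binding constraint.
Dual feasibility on the basic columns requires 1·y_labor + 4·y_cooling = 17, 6·y_labor + 3·y_cooling = 39.
→ y_labor = 5 and y_cooling = 3.
Reduced cost of compound C: c₃ − yᵀa₃ = 5 − (5·2 + 3·1) = 5 − 13 = -8.

-8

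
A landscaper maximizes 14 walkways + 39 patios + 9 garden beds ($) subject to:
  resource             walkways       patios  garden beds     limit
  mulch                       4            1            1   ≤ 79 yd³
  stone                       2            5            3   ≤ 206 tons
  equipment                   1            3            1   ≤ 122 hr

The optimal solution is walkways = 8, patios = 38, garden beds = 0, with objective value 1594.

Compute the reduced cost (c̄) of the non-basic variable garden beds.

Check each constraint at x*: mulch 70/79 (slack 9); stone 206/206 (tight); equipment 122/122 (tight).
By complementary slackness, y = 0 for the non-binding constraint.
The binding rows give the dual system: 2·y_stone + 1·y_equipment = 14 and 5·y_stone + 3·y_equipment = 39.
Solving: y_stone = 3, y_equipment = 8.
Reduced cost of garden beds: c₃ − yᵀa₃ = 9 − (3·3 + 8·1) = 9 − 17 = -8.

-8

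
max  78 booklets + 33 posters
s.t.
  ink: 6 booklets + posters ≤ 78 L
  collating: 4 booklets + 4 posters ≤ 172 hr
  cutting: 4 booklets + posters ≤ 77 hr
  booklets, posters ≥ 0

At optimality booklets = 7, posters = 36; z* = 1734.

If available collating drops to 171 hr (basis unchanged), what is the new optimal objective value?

1728

At the optimum: ink uses 78 of 78 (binding); collating uses 172 of 172 (binding); cutting uses 64 of 77 (slack = 13).
By complementary slackness, y = 0 for the non-binding constraint.
The binding rows give the dual system: 6·y_ink + 4·y_collating = 78 and 1·y_ink + 4·y_collating = 33.
This yields shadow prices y_ink = 9, y_collating = 6.
Δz = y_collating·Δb = 6 × (-1) = -6, so new z* = 1734 − 6 = 1728.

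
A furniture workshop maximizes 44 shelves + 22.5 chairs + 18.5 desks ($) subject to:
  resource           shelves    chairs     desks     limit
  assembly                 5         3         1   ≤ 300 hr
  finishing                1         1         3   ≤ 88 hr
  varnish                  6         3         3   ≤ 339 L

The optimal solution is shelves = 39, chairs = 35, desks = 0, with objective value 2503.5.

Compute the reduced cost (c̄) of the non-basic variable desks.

-2

Check each constraint at x*: assembly 300/300 (tight); finishing 74/88 (slack 14); varnish 339/339 (tight).
Slack constraints have shadow price 0 (complementary slackness).
From A_Bᵀ y = c: 5·y_assembly + 6·y_varnish = 44; 3·y_assembly + 3·y_varnish = 22.5.
→ y_assembly = 1 and y_varnish = 6.5.
Reduced cost of desks: c₃ − yᵀa₃ = 18.5 − (1·1 + 6.5·3) = 18.5 − 20.5 = -2.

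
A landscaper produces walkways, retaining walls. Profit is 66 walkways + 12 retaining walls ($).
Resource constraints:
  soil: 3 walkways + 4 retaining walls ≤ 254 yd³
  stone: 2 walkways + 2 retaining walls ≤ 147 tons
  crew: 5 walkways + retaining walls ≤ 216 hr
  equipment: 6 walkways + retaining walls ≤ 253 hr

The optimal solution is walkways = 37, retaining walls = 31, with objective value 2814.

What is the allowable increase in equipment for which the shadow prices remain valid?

6.2

Binding constraints: crew, equipment. The basis is B = [[5,1],[6,1]] with det -1.
Per unit increase in equipment, x* moves by d = (1, -5).
The basis stays optimal until retaining walls reaches 0; allowable increase = 6.2 hr.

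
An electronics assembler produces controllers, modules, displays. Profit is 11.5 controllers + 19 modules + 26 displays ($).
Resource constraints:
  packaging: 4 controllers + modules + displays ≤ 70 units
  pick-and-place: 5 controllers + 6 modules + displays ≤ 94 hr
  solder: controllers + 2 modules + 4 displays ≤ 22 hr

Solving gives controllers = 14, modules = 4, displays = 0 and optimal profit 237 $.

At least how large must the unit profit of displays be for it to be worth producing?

27

Check each constraint at x*: packaging 60/70 (slack 10); pick-and-place 94/94 (tight); solder 22/22 (tight).
Slack constraints have shadow price 0 (complementary slackness).
Dual feasibility on the basic columns requires 5·y_pick-and-place + 1·y_solder = 11.5, 6·y_pick-and-place + 2·y_solder = 19.
This yields shadow prices y_pick-and-place = 1, y_solder = 6.5.
displays enters the basis when its profit ≥ yᵀa₃ = 1·1 + 6.5·4 = 27.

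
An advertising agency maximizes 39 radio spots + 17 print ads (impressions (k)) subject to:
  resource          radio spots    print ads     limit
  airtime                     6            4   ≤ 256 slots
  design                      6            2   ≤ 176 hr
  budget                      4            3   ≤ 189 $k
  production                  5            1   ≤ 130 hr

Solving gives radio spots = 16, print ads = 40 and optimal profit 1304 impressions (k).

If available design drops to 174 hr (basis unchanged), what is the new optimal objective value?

At the optimum: airtime uses 256 of 256 (binding); design uses 176 of 176 (binding); budget uses 184 of 189 (slack = 5); production uses 120 of 130 (slack = 10).
By complementary slackness, y = 0 for the non-binding constraints.
From A_Bᵀ y = c: 6·y_airtime + 6·y_design = 39; 4·y_airtime + 2·y_design = 17.
Solving: y_airtime = 2, y_design = 4.5.
Δz = y_design·Δb = 4.5 × (-2) = -9, so new z* = 1304 − 9 = 1295.

1295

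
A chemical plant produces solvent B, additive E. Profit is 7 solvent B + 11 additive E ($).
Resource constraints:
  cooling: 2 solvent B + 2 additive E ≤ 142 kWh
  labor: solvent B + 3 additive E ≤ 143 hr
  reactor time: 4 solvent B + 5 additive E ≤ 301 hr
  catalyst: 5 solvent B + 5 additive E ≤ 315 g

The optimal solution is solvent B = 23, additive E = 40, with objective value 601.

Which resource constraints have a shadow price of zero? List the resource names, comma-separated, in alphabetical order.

cooling: 126/142 (slack 16)
labor: 143/143 (binding)
reactor time: 292/301 (slack 9)
catalyst: 315/315 (binding)
By complementary slackness, a constraint with positive slack has shadow price 0 → cooling, reactor time.

cooling, reactor time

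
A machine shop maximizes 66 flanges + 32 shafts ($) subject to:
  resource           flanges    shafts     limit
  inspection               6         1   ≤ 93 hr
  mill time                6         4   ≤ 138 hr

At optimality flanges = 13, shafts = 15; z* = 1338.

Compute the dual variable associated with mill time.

Check each constraint at x*: inspection 93/93 (tight); mill time 138/138 (tight).
The binding rows give the dual system: 6·y_inspection + 6·y_mill time = 66 and 1·y_inspection + 4·y_mill time = 32.
This yields shadow prices y_inspection = 4, y_mill time = 7.
Shadow price of mill time = 7.

7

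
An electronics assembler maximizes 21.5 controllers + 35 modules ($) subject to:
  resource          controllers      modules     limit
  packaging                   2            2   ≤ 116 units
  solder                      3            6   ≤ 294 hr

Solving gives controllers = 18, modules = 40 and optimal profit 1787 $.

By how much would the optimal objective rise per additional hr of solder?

4.5

Both packaging and solder are binding at x*.
Dual feasibility on the basic columns requires 2·y_packaging + 3·y_solder = 21.5, 2·y_packaging + 6·y_solder = 35.
→ y_packaging = 4 and y_solder = 4.5.
Shadow price of solder = 4.5.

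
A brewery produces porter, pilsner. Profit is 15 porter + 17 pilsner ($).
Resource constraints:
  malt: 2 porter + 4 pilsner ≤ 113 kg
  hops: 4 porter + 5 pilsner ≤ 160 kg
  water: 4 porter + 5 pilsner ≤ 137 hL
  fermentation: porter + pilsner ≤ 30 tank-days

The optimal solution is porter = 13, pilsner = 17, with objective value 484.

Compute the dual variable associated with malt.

At the optimum: malt uses 94 of 113 (slack = 19); hops uses 137 of 160 (slack = 23); water uses 137 of 137 (binding); fermentation uses 30 of 30 (binding).
Slack constraints have shadow price 0 (complementary slackness).
From A_Bᵀ y = c: 4·y_water + 1·y_fermentation = 15; 5·y_water + 1·y_fermentation = 17.
→ y_water = 2 and y_fermentation = 7.
Shadow price of malt = 0.

0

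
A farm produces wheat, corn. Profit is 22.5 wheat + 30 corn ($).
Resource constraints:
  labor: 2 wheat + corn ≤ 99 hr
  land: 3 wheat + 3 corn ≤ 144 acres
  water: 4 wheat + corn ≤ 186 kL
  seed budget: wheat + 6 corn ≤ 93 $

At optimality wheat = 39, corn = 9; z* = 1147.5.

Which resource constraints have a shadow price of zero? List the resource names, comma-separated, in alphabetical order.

labor: 87/99 (slack 12)
land: 144/144 (binding)
water: 165/186 (slack 21)
seed budget: 93/93 (binding)
By complementary slackness, a constraint with positive slack has shadow price 0 → labor, water.

labor, water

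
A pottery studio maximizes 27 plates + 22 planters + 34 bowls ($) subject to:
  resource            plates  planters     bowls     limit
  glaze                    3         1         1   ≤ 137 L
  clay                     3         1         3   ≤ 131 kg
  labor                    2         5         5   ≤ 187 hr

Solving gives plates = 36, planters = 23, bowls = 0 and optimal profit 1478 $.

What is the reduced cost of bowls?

-2

Check each constraint at x*: glaze 131/137 (slack 6); clay 131/131 (tight); labor 187/187 (tight).
Slack constraints have shadow price 0 (complementary slackness).
Dual feasibility on the basic columns requires 3·y_clay + 2·y_labor = 27, 1·y_clay + 5·y_labor = 22.
→ y_clay = 7 and y_labor = 3.
Reduced cost of bowls: c₃ − yᵀa₃ = 34 − (7·3 + 3·5) = 34 − 36 = -2.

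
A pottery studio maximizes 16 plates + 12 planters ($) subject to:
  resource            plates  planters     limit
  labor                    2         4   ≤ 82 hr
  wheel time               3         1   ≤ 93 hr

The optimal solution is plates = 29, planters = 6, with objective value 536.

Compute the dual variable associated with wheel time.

4

Check each constraint at x*: labor 82/82 (tight); wheel time 93/93 (tight).
Dual feasibility on the basic columns requires 2·y_labor + 3·y_wheel time = 16, 4·y_labor + 1·y_wheel time = 12.
This yields shadow prices y_labor = 2, y_wheel time = 4.
Shadow price of wheel time = 4.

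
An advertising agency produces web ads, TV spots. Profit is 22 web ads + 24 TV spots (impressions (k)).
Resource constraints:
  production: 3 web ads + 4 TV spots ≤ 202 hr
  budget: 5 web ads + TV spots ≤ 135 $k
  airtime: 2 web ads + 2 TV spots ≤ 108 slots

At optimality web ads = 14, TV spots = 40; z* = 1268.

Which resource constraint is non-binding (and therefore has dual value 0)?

budget

production: 202/202 (binding)
budget: 110/135 (slack 25)
airtime: 108/108 (binding)
By complementary slackness, a constraint with positive slack has shadow price 0 → budget.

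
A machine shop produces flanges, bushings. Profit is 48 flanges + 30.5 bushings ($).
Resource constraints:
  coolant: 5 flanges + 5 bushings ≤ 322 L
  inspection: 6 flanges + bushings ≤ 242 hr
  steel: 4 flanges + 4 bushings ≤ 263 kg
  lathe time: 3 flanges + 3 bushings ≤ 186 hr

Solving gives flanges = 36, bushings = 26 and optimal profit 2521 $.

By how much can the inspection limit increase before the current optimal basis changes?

Binding constraints: inspection, lathe time. The basis is B = [[6,1],[3,3]] with det 15.
Per unit increase in inspection, x* moves by d = (0.2, -0.2).
The basis stays optimal until bushings reaches 0; allowable increase = 130 hr.

130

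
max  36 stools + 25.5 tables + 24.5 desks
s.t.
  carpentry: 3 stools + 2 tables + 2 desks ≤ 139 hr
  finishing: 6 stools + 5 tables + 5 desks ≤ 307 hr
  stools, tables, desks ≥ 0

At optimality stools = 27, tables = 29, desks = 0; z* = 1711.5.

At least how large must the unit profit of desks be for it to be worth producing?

Check each constraint at x*: carpentry 139/139 (tight); finishing 307/307 (tight).
The binding rows give the dual system: 3·y_carpentry + 6·y_finishing = 36 and 2·y_carpentry + 5·y_finishing = 25.5.
This yields shadow prices y_carpentry = 9, y_finishing = 1.5.
desks enters the basis when its profit ≥ yᵀa₃ = 9·2 + 1.5·5 = 25.5.

25.5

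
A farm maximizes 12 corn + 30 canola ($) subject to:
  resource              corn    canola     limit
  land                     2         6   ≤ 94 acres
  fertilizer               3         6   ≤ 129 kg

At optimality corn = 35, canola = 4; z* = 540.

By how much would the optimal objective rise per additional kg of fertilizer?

Check each constraint at x*: land 94/94 (tight); fertilizer 129/129 (tight).
The binding rows give the dual system: 2·y_land + 3·y_fertilizer = 12 and 6·y_land + 6·y_fertilizer = 30.
→ y_land = 3 and y_fertilizer = 2.
Shadow price of fertilizer = 2.

2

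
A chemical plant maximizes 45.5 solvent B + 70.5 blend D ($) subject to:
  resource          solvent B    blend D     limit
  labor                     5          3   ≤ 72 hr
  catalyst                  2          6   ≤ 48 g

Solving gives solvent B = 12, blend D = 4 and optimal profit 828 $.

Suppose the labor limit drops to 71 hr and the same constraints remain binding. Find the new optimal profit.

Both labor and catalyst are binding at x*.
From A_Bᵀ y = c: 5·y_labor + 2·y_catalyst = 45.5; 3·y_labor + 6·y_catalyst = 70.5.
→ y_labor = 5.5 and y_catalyst = 9.
Δz = y_labor·Δb = 5.5 × (-1) = -5.5, so new z* = 828 − 5.5 = 822.5.

822.5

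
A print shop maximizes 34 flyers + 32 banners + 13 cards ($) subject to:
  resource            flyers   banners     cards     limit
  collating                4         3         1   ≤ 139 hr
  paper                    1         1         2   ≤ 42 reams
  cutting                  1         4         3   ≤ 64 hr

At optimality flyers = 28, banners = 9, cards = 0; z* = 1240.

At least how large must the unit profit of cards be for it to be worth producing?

14

At the optimum: collating uses 139 of 139 (binding); paper uses 37 of 42 (slack = 5); cutting uses 64 of 64 (binding).
Slack constraints have shadow price 0 (complementary slackness).
Dual feasibility on the basic columns requires 4·y_collating + 1·y_cutting = 34, 3·y_collating + 4·y_cutting = 32.
→ y_collating = 8 and y_cutting = 2.
cards enters the basis when its profit ≥ yᵀa₃ = 8·1 + 2·3 = 14.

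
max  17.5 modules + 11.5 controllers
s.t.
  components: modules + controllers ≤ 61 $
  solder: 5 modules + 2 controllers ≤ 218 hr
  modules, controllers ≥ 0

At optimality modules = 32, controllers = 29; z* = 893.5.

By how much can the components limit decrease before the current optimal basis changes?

17.4

Binding constraints: components, solder. The basis is B = [[1,1],[5,2]] with det -3.
Per unit decrease in components, x* moves by d = (0.6667, -1.6667).
The basis stays optimal until controllers reaches 0; allowable decrease = 17.4 $.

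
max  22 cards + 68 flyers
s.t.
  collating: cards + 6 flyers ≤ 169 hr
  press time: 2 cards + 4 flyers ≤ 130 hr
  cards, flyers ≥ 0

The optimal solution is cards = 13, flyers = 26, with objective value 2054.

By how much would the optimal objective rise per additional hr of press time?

Check each constraint at x*: collating 169/169 (tight); press time 130/130 (tight).
The binding rows give the dual system: 1·y_collating + 2·y_press time = 22 and 6·y_collating + 4·y_press time = 68.
→ y_collating = 6 and y_press time = 8.
Shadow price of press time = 8.

8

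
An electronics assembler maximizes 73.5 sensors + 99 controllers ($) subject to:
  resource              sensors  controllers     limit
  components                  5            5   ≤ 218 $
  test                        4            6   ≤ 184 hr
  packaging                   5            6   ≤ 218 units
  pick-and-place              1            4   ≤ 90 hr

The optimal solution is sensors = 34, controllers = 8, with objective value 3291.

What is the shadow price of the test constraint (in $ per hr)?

9

Binding: test and packaging. Non-binding: components (8 unused), pick-and-place (24 unused).
Slack constraints have shadow price 0 (complementary slackness).
The binding rows give the dual system: 4·y_test + 5·y_packaging = 73.5 and 6·y_test + 6·y_packaging = 99.
→ y_test = 9 and y_packaging = 7.5.
Shadow price of test = 9.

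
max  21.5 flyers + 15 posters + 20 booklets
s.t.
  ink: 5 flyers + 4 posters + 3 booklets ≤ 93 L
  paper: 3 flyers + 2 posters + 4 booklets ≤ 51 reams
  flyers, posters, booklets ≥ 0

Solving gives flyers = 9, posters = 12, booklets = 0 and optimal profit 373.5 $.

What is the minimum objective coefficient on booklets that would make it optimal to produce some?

25

Both ink and paper are binding at x*.
Dual feasibility on the basic columns requires 5·y_ink + 3·y_paper = 21.5, 4·y_ink + 2·y_paper = 15.
Solving: y_ink = 1, y_paper = 5.5.
booklets enters the basis when its profit ≥ yᵀa₃ = 1·3 + 5.5·4 = 25.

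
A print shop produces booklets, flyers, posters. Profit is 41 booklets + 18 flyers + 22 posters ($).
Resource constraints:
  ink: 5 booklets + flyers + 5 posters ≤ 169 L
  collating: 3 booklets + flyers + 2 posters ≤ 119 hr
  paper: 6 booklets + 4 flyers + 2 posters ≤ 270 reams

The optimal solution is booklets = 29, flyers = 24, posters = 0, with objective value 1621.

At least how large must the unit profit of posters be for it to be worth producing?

At the optimum: ink uses 169 of 169 (binding); collating uses 111 of 119 (slack = 8); paper uses 270 of 270 (binding).
Since collating is not tight, its dual is 0.
Dual feasibility on the basic columns requires 5·y_ink + 6·y_paper = 41, 1·y_ink + 4·y_paper = 18.
→ y_ink = 4 and y_paper = 3.5.
posters enters the basis when its profit ≥ yᵀa₃ = 4·5 + 3.5·2 = 27.

27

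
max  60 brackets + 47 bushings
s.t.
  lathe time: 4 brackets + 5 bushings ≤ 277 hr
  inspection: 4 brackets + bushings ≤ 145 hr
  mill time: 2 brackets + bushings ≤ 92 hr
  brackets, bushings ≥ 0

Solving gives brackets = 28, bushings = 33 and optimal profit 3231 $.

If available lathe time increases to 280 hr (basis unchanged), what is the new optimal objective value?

3255

Binding: lathe time and inspection. Non-binding: mill time (3 unused).
Slack constraints have shadow price 0 (complementary slackness).
From A_Bᵀ y = c: 4·y_lathe time + 4·y_inspection = 60; 5·y_lathe time + 1·y_inspection = 47.
→ y_lathe time = 8 and y_inspection = 7.
Δz = y_lathe time·Δb = 8 × (3) = 24, so new z* = 3231 + 24 = 3255.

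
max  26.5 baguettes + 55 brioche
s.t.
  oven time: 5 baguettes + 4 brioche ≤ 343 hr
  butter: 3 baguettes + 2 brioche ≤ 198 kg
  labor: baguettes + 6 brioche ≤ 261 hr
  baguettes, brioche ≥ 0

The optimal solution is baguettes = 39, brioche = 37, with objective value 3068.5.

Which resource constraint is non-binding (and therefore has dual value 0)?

butter

oven time: 343/343 (binding)
butter: 191/198 (slack 7)
labor: 261/261 (binding)
By complementary slackness, a constraint with positive slack has shadow price 0 → butter.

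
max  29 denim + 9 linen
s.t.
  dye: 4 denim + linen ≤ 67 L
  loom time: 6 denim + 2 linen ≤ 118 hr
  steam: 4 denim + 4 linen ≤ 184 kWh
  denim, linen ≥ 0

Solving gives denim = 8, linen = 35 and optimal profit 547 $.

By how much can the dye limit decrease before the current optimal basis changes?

1.5

Binding constraints: dye, loom time. The basis is B = [[4,1],[6,2]] with det 2.
Per unit decrease in dye, x* moves by d = (-1, 3).
The basis stays optimal until steam becomes binding; allowable decrease = 1.5 L.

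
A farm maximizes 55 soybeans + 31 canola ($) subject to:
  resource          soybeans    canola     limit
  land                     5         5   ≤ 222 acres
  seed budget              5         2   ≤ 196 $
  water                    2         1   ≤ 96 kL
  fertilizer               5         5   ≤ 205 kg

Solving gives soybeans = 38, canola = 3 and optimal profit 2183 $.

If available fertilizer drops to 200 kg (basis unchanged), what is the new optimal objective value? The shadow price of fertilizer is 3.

Δb = -5, so new z* = 2183 + (3)·(-5) = 2183 − 15 = 2168.

2168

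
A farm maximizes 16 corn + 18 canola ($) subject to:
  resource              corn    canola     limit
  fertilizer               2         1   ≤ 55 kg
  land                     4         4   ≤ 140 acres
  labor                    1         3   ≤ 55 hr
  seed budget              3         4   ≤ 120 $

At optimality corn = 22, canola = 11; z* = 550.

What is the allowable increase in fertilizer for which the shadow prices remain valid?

Binding constraints: fertilizer, labor. The basis is B = [[2,1],[1,3]] with det 5.
Per unit increase in fertilizer, x* moves by d = (0.6, -0.2).
The basis stays optimal until land becomes binding; allowable increase = 5 kg.

5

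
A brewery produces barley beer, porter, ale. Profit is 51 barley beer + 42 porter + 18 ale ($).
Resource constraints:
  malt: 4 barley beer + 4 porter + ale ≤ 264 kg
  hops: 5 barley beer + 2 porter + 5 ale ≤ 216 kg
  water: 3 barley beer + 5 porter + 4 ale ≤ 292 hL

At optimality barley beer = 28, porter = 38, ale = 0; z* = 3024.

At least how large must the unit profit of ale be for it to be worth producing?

24

Binding: malt and hops. Non-binding: water (18 unused).
By complementary slackness, y = 0 for the non-binding constraint.
Dual feasibility on the basic columns requires 4·y_malt + 5·y_hops = 51, 4·y_malt + 2·y_hops = 42.
This yields shadow prices y_malt = 9, y_hops = 3.
ale enters the basis when its profit ≥ yᵀa₃ = 9·1 + 3·5 = 24.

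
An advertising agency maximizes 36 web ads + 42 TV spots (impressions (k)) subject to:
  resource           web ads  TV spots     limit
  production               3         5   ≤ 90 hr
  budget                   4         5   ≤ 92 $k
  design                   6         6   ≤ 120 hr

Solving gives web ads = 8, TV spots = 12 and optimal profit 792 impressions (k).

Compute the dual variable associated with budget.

Check each constraint at x*: production 84/90 (slack 6); budget 92/92 (tight); design 120/120 (tight).
Slack constraints have shadow price 0 (complementary slackness).
Dual feasibility on the basic columns requires 4·y_budget + 6·y_design = 36, 5·y_budget + 6·y_design = 42.
This yields shadow prices y_budget = 6, y_design = 2.
Shadow price of budget = 6.

6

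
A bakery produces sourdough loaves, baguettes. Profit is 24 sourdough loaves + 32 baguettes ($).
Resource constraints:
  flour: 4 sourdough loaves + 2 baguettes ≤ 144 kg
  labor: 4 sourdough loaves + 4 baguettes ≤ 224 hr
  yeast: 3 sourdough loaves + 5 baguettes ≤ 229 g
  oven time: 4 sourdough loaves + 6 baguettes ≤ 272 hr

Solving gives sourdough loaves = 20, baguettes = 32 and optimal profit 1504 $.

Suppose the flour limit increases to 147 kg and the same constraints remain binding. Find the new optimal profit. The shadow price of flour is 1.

1507

Δb = 3, so new z* = 1504 + (1)·(3) = 1504 + 3 = 1507.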